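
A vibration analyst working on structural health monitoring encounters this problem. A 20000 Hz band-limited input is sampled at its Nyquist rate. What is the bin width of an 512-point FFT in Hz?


Step 1 — Nyquist sampling rate:
fs = 2 * fmax = 2 * 20000 = 40000 Hz

Step 2 — DFT bin spacing:
df = fs / N = 40000 / 512 = 78.125 Hz

78.125 Hz


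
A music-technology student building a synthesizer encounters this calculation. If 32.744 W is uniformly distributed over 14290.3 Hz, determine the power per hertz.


Power spectral density:
PSD = P / BW
    = 32.744 / 14290.3
    = 0.00229134 W/Hz

0.00229134 W/Hz


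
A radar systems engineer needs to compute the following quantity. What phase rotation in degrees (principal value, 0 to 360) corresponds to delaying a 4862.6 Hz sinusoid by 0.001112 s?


Phase shift from frequency and time delay:
phi = 360 * f * t_delay
    = 360 * 4862.6 * 0.001112
    = 1946.6 degrees
    mod 360 = 146.6 degrees

146.6 degrees


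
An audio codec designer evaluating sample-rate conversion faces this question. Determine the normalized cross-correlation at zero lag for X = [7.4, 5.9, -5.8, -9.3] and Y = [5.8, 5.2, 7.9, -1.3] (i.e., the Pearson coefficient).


Pearson correlation coefficient (population):
r = cov(X,Y) / (std(X) * std(Y))
Mean X = -0.45, Mean Y = 4.4
Cov(X,Y) = 11.9475
Std(X) = 7.226514, Std(Y) = 3.440203
r = 0.4806

0.4806


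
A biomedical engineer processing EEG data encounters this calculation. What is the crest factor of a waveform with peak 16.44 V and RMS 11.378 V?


Crest factor is the ratio of peak to RMS:
CF = V_peak / V_rms
   = 16.44 / 11.378
   = 1.4449

1.4449


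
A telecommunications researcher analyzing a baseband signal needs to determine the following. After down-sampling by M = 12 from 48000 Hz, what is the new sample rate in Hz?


Decimation reduces the sample rate:
fs_out = fs_in / M
       = 48000 / 12
       = 4000.0 Hz

4000.0 Hz


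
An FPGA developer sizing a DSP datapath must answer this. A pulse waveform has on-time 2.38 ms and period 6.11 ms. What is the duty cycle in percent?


Duty cycle as a percentage:
DC = (t_on / T) * 100
   = (2.38 / 6.11) * 100
   = 0.389525 * 100
   = 38.95 %

38.95 %


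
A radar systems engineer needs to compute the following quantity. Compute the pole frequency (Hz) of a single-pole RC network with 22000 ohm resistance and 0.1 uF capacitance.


Cutoff frequency of a first-order RC filter:
fc = 1 / (2 * pi * R * C)
C = 0.1 uF = 1e-07 F
fc = 1 / (2 * pi * 22000 * 1e-07)
   = 1 / 0.013823007675795
   = 72.343156 Hz

72.343156 Hz


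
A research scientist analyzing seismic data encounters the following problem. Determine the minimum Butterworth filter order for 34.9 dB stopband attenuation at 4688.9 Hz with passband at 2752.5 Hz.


Butterworth filter order formula:
n = log10(10^(A/10) - 1) / (2 * log10(f_stop/f_pass))
10^(34.9/10) - 1 = 3089.2954
f_stop/f_pass = 4688.9 / 2752.5 = 1.7035
n = 7.5426 -> ceil = 8

8


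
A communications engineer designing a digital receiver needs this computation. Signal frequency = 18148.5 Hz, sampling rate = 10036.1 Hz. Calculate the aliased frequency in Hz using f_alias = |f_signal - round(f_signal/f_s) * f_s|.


Compute the nearest integer multiple of fs to the signal:
n = round(18148.5 / 10036.1) = 2
f_alias = |18148.5 - 2 * 10036.1|
        = |18148.5 - 20072.2|
        = 1923.7 Hz

1923.7


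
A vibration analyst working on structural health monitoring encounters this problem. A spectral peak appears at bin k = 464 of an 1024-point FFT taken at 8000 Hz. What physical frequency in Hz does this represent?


Frequency of DFT bin k:
f_k = k * fs / N
    = 464 * 8000 / 1024
    = 3712000 / 1024
    = 3625.0 Hz

3625.0 Hz


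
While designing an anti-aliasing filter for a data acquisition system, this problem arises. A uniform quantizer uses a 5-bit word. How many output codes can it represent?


Number of quantization levels = 2^N
= 2^5
= 32

32


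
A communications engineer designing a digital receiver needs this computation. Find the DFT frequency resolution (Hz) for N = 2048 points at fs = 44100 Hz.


DFT frequency resolution:
df = fs / N
   = 44100 / 2048
   = 21.5332 Hz

21.5332 Hz


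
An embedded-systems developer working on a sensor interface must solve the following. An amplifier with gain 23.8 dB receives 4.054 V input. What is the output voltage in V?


Output voltage from dB gain:
V_out = V_in * 10^(gain_dB / 20)
      = 4.054 * 10^(23.8 / 20)
      = 4.054 * 15.488166
      = 62.789 V

62.789 V


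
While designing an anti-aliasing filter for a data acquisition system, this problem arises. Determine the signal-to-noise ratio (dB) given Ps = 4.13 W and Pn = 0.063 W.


SNR in decibels:
SNR = 10 * log10(Ps / Pn)
    = 10 * log10(4.13 / 0.063)
    = 10 * log10(65.5556)
    = 10 * 1.8166
    = 18.17 dB

18.17 dB


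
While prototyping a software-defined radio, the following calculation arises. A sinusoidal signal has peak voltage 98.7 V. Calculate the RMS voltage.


RMS voltage for a sinusoidal waveform:
V_rms = V_peak / sqrt(2)
      = 98.7 / 1.414214
      = 69.791 V

69.791 V


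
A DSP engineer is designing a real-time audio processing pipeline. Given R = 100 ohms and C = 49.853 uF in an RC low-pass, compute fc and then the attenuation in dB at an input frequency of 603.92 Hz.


Step 1 — cutoff frequency:
fc = 1 / (2*pi*R*C)
C = 49.853 uF = 4.9853e-05 F
fc = 1 / (2*pi*100*4.9853e-05)
   = 31.9248 Hz

Step 2 — magnitude at f = 603.92 Hz:
|H(f)| = 1 / sqrt(1 + (f/fc)^2)
f/fc = 603.92 / 31.9248 = 18.916955
|H| = 1 / sqrt(1 + 357.851186) = 0.0527889
|H|_dB = 20*log10(0.0527889) = -25.55 dB

fc = 31.9248 Hz; |H(603.92 Hz)| = -25.55 dB


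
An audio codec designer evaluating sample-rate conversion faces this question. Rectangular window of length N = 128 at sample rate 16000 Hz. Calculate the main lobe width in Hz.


Main lobe width for a rectangular window:
Width = 2 * fs / N
      = 2 * 16000 / 128
      = 32000 / 128
      = 250.0 Hz

250.0 Hz


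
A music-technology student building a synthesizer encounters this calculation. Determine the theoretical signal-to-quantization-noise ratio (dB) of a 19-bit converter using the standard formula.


Theoretical SNR for a full-scale sinusoid:
SNR = 6.02 * N + 1.76
    = 6.02 * 19 + 1.76
    = 114.38 + 1.76
    = 116.14 dB

116.14 dB


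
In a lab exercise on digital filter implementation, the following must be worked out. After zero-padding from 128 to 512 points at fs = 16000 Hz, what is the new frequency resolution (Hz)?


Frequency resolution after zero-padding:
N_padded = 128 * 4 = 512
df = fs / N_padded
   = 16000 / 512
   = 31.25 Hz

31.25 Hz


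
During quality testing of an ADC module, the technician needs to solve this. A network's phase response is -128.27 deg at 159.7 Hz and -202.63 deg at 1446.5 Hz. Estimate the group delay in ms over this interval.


Group delay from phase difference:
tau = -d(phi)/d(omega)
d(phi) = -74.36 deg = -1.297827 rad
d(omega) = 2*pi*(1446.5 - 159.7) = 8085.2029 rad/s
tau = -(-1.297827) / 8085.2029
    = 0.1605 ms

0.1605 ms


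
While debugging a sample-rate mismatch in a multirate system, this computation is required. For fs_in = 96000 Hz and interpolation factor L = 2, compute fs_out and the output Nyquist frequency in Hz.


Step 1 — output sample rate after interpolation by L:
fs_out = L * fs_in = 2 * 96000 = 192000 Hz

Step 2 — Nyquist frequency of the output stream:
f_Nyq = fs_out / 2 = 192000 / 2 = 96000.0 Hz

fs_out = 192000 Hz; f_Nyquist = 96000.0 Hz


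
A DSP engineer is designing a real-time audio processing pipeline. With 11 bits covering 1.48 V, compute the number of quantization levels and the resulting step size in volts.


Step 1 — number of quantization levels:
L = 2^N = 2^11 = 2048

Step 2 — LSB step size:
delta = Vfs / L
      = 1.48 / 2048
      = 0.00072266 V

Levels = 2048; step size = 0.00072266 V


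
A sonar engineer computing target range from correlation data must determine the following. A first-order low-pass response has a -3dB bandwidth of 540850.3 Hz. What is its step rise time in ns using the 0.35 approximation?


Rise time from bandwidth relationship:
tr = 0.35 / BW
   = 0.35 / 540850.3
   = 6.471291594e-07 s
   = 647.1292 ns

647.1292 ns


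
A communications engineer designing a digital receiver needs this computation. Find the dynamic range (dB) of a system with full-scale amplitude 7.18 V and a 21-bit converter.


Dynamic range from full-scale to LSB:
V_min = V_max / 2^bits = 7.18 / 2^21
DR = 20 * log10(V_max / V_min)
   = 20 * log10(2^21)
   = 20 * 21 * log10(2)
   = 126.43 dB

126.43 dB


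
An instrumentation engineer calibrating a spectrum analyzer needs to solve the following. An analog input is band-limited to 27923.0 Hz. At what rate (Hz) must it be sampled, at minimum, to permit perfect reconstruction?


The Nyquist rate is twice the maximum frequency component.
fs_min = 2 * fmax
      = 2 * 27923.0
      = 55846.0 Hz

55846.0


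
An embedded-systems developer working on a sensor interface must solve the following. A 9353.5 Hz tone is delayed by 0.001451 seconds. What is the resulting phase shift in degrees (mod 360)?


Phase shift from frequency and time delay:
phi = 360 * f * t_delay
    = 360 * 9353.5 * 0.001451
    = 4885.89 degrees
    mod 360 = 205.89 degrees

205.89 degrees


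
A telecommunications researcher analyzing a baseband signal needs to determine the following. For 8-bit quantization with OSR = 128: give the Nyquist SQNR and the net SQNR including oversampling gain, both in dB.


Step 1 — baseline SQNR at Nyquist:
SQNR_base = 6.02*N + 1.76
          = 6.02*8 + 1.76
          = 49.92 dB

Step 2 — oversampling processing gain:
G = 10*log10(OSR) = 10*log10(128) = 21.07 dB

Step 3 — total:
SQNR_total = 49.92 + 21.07 = 70.99 dB

Base SQNR = 49.92 dB; oversampled SQNR = 70.99 dB


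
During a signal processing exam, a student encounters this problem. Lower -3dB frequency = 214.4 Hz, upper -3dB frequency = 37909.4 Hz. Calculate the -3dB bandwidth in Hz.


Bandwidth is the difference of -3dB frequencies:
BW = f_high - f_low
   = 37909.4 - 214.4
   = 37695.0 Hz

37695.0 Hz


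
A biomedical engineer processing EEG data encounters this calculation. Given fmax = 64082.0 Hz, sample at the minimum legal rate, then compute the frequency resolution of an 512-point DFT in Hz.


Step 1 — Nyquist sampling rate:
fs = 2 * fmax = 2 * 64082.0 = 128164.0 Hz

Step 2 — DFT bin spacing:
df = fs / N = 128164.0 / 512 = 250.3203 Hz

250.3203 Hz


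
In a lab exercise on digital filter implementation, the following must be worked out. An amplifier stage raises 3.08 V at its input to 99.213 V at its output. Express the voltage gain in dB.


Voltage gain in dB:
G = 20 * log10(Vout / Vin)
  = 20 * log10(99.213 / 3.08)
  = 20 * log10(32.212013)
  = 20 * 1.508018
  = 30.16 dB

30.16 dB


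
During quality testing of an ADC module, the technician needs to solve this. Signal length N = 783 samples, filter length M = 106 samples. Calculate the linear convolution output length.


Linear convolution output length:
L = N + M - 1
  = 783 + 106 - 1
  = 888 samples

888


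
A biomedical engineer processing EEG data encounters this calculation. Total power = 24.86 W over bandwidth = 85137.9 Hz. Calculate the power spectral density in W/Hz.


Power spectral density:
PSD = P / BW
    = 24.86 / 85137.9
    = 0.000292 W/Hz

0.000292 W/Hz


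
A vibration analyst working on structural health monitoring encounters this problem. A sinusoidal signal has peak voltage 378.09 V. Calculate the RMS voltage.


RMS voltage for a sinusoidal waveform:
V_rms = V_peak / sqrt(2)
      = 378.09 / 1.414214
      = 267.35 V

267.35 V


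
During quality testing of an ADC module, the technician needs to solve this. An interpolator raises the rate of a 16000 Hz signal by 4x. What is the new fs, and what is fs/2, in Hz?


Step 1 — output sample rate after interpolation by L:
fs_out = L * fs_in = 4 * 16000 = 64000 Hz

Step 2 — Nyquist frequency of the output stream:
f_Nyq = fs_out / 2 = 64000 / 2 = 32000.0 Hz

fs_out = 64000 Hz; f_Nyquist = 32000.0 Hz


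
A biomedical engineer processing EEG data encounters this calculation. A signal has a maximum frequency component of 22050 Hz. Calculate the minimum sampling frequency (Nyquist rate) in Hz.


The Nyquist rate is twice the maximum frequency component.
fs_min = 2 * fmax
      = 2 * 22050
      = 44100 Hz

44100


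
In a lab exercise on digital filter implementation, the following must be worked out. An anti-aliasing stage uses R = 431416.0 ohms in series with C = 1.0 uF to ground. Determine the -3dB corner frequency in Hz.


Cutoff frequency of a first-order RC filter:
fc = 1 / (2 * pi * R * C)
C = 1.0 uF = 1e-06 F
fc = 1 / (2 * pi * 431416.0 * 1e-06)
   = 1 / 2.7106666724822
   = 0.368913 Hz

0.368913 Hz


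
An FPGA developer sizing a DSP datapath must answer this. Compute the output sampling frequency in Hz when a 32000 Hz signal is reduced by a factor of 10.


Decimation reduces the sample rate:
fs_out = fs_in / M
       = 32000 / 10
       = 3200.0 Hz

3200.0 Hz


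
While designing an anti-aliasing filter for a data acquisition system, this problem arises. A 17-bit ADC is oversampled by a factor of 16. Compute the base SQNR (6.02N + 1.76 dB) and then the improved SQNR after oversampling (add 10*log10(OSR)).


Step 1 — baseline SQNR at Nyquist:
SQNR_base = 6.02*N + 1.76
          = 6.02*17 + 1.76
          = 104.1 dB

Step 2 — oversampling processing gain:
G = 10*log10(OSR) = 10*log10(16) = 12.04 dB

Step 3 — total:
SQNR_total = 104.1 + 12.04 = 116.14 dB

Base SQNR = 104.1 dB; oversampled SQNR = 116.14 dB


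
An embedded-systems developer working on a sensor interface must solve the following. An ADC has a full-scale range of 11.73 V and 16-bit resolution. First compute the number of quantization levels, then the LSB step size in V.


Step 1 — number of quantization levels:
L = 2^N = 2^16 = 65536

Step 2 — LSB step size:
delta = Vfs / L
      = 11.73 / 65536
      = 0.00017899 V

Levels = 65536; step size = 0.00017899 V


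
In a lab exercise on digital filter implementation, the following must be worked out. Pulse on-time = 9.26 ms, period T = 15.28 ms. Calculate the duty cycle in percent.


Duty cycle as a percentage:
DC = (t_on / T) * 100
   = (9.26 / 15.28) * 100
   = 0.606021 * 100
   = 60.6 %

60.6 %


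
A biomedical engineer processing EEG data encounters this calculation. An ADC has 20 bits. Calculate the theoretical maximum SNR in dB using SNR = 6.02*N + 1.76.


Theoretical SNR for a full-scale sinusoid:
SNR = 6.02 * N + 1.76
    = 6.02 * 20 + 1.76
    = 120.4 + 1.76
    = 122.16 dB

122.16 dB


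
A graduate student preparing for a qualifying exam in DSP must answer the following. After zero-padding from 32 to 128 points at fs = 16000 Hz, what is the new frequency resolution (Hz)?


Frequency resolution after zero-padding:
N_padded = 32 * 4 = 128
df = fs / N_padded
   = 16000 / 128
   = 125.0 Hz

125.0 Hz


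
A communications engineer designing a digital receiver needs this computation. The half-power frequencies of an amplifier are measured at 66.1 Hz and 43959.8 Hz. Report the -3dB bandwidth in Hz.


Bandwidth is the difference of -3dB frequencies:
BW = f_high - f_low
   = 43959.8 - 66.1
   = 43893.7 Hz

43893.7 Hz


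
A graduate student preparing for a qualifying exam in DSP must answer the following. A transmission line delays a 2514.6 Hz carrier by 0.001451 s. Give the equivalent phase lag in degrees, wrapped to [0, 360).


Phase shift from frequency and time delay:
phi = 360 * f * t_delay
    = 360 * 2514.6 * 0.001451
    = 1313.53 degrees
    mod 360 = 233.53 degrees

233.53 degrees


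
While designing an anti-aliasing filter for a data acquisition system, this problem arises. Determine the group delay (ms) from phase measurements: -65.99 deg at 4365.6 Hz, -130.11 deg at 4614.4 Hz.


Group delay from phase difference:
tau = -d(phi)/d(omega)
d(phi) = -64.12 deg = -1.119105 rad
d(omega) = 2*pi*(4614.4 - 4365.6) = 1563.2565 rad/s
tau = -(-1.119105) / 1563.2565
    = 0.7159 ms

0.7159 ms


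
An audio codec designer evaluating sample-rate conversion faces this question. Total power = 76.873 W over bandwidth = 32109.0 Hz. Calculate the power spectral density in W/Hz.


Power spectral density:
PSD = P / BW
    = 76.873 / 32109.0
    = 0.00239413 W/Hz

0.00239413 W/Hz


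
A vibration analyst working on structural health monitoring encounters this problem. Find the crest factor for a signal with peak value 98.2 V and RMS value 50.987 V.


Crest factor is the ratio of peak to RMS:
CF = V_peak / V_rms
   = 98.2 / 50.987
   = 1.926

1.926


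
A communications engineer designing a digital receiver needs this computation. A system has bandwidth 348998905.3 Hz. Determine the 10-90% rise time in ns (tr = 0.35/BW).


Rise time from bandwidth relationship:
tr = 0.35 / BW
   = 0.35 / 348998905.3
   = 1.002868475e-09 s
   = 1.0029 ns

1.0029 ns


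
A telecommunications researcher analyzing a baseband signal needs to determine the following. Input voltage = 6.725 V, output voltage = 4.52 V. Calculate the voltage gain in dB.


Voltage gain in dB:
G = 20 * log10(Vout / Vin)
  = 20 * log10(4.52 / 6.725)
  = 20 * log10(0.672119)
  = 20 * -0.172554
  = -3.45 dB

-3.45 dB


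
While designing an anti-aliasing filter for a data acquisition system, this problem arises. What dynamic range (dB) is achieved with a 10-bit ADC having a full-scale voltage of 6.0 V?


Dynamic range from full-scale to LSB:
V_min = V_max / 2^bits = 6.0 / 2^10
DR = 20 * log10(V_max / V_min)
   = 20 * log10(2^10)
   = 20 * 10 * log10(2)
   = 60.21 dB

60.21 dB


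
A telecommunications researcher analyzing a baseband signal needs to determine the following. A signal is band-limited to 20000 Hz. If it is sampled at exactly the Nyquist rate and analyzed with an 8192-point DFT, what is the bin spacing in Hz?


Step 1 — Nyquist sampling rate:
fs = 2 * fmax = 2 * 20000 = 40000 Hz

Step 2 — DFT bin spacing:
df = fs / N = 40000 / 8192 = 4.8828 Hz

4.8828 Hz


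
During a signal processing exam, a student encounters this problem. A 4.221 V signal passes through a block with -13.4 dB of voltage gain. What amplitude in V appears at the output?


Output voltage from dB gain:
V_out = V_in * 10^(gain_dB / 20)
      = 4.221 * 10^(-13.4 / 20)
      = 4.221 * 0.213796
      = 0.9024 V

0.9024 V


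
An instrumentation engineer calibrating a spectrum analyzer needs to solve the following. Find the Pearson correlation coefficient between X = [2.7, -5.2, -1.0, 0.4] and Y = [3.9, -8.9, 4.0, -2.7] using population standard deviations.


Pearson correlation coefficient (population):
r = cov(X,Y) / (std(X) * std(Y))
Mean X = -0.775, Mean Y = -0.925
Cov(X,Y) = 12.215625
Std(X) = 2.876087, Std(Y) = 5.345267
r = 0.7946

0.7946


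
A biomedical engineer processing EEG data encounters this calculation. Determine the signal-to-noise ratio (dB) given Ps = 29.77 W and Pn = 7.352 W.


SNR in decibels:
SNR = 10 * log10(Ps / Pn)
    = 10 * log10(29.77 / 7.352)
    = 10 * log10(4.0492)
    = 10 * 0.6074
    = 6.07 dB

6.07 dB


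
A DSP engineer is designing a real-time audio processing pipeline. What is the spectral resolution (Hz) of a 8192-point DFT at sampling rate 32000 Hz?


DFT frequency resolution:
df = fs / N
   = 32000 / 8192
   = 3.9062 Hz

3.9062 Hz


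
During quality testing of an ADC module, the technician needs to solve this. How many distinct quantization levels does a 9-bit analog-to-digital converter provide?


Number of quantization levels = 2^N
= 2^9
= 512

512


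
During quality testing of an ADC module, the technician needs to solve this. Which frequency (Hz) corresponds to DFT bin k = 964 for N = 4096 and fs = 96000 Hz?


Frequency of DFT bin k:
f_k = k * fs / N
    = 964 * 96000 / 4096
    = 92544000 / 4096
    = 22593.75 Hz

22593.75 Hz


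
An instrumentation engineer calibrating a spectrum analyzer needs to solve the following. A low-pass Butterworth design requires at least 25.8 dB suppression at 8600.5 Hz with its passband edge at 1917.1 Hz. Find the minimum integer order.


Butterworth filter order formula:
n = log10(10^(A/10) - 1) / (2 * log10(f_stop/f_pass))
10^(25.8/10) - 1 = 379.1894
f_stop/f_pass = 8600.5 / 1917.1 = 4.4862
n = 1.978 -> ceil = 2

2


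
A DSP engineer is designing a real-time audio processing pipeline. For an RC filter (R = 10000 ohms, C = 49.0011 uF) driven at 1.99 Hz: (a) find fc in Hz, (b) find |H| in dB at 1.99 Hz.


Step 1 — cutoff frequency:
fc = 1 / (2*pi*R*C)
C = 49.0011 uF = 4.90011e-05 F
fc = 1 / (2*pi*10000*4.90011e-05)
   = 0.324799 Hz

Step 2 — magnitude at f = 1.99 Hz:
|H(f)| = 1 / sqrt(1 + (f/fc)^2)
f/fc = 1.99 / 0.324799 = 6.126866
|H| = 1 / sqrt(1 + 37.538487) = 0.1610841
|H|_dB = 20*log10(0.1610841) = -15.86 dB

fc = 0.324799 Hz; |H(1.99 Hz)| = -15.86 dB


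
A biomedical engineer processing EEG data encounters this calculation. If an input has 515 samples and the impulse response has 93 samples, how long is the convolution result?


Linear convolution output length:
L = N + M - 1
  = 515 + 93 - 1
  = 607 samples

607


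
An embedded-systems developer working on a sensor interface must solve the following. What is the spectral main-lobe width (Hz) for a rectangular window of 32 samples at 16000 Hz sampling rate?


Main lobe width for a rectangular window:
Width = 2 * fs / N
      = 2 * 16000 / 32
      = 32000 / 32
      = 1000.0 Hz

1000.0 Hz


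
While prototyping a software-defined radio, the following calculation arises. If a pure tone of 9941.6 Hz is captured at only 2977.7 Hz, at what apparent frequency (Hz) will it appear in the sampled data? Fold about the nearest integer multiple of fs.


Compute the nearest integer multiple of fs to the signal:
n = round(9941.6 / 2977.7) = 3
f_alias = |9941.6 - 3 * 2977.7|
        = |9941.6 - 8933.1|
        = 1008.5 Hz

1008.5


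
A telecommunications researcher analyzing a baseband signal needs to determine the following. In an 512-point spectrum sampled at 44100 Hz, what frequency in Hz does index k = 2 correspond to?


Frequency of DFT bin k:
f_k = k * fs / N
    = 2 * 44100 / 512
    = 88200 / 512
    = 172.266 Hz

172.266 Hz


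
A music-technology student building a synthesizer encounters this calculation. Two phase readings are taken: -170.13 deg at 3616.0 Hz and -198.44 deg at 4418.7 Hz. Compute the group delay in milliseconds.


Group delay from phase difference:
tau = -d(phi)/d(omega)
d(phi) = -28.31 deg = -0.494103 rad
d(omega) = 2*pi*(4418.7 - 3616.0) = 5043.5128 rad/s
tau = -(-0.494103) / 5043.5128
    = 0.098 ms

0.098 ms


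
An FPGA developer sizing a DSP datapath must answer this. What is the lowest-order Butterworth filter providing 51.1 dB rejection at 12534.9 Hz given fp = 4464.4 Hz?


Butterworth filter order formula:
n = log10(10^(A/10) - 1) / (2 * log10(f_stop/f_pass))
10^(51.1/10) - 1 = 128823.9552
f_stop/f_pass = 12534.9 / 4464.4 = 2.8077
n = 5.6986 -> ceil = 6

6


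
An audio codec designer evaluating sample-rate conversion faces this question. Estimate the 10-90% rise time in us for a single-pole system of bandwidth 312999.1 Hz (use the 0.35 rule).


Rise time from bandwidth relationship:
tr = 0.35 / BW
   = 0.35 / 312999.1
   = 1.118214078e-06 s
   = 1.1182 us

1.1182 us


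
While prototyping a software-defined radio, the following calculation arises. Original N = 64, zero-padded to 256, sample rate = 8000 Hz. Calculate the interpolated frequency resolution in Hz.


Frequency resolution after zero-padding:
N_padded = 64 * 4 = 256
df = fs / N_padded
   = 8000 / 256
   = 31.25 Hz

31.25 Hz


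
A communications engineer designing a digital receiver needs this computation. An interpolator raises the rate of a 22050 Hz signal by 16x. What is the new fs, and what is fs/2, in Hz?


Step 1 — output sample rate after interpolation by L:
fs_out = L * fs_in = 16 * 22050 = 352800 Hz

Step 2 — Nyquist frequency of the output stream:
f_Nyq = fs_out / 2 = 352800 / 2 = 176400.0 Hz

fs_out = 352800 Hz; f_Nyquist = 176400.0 Hz


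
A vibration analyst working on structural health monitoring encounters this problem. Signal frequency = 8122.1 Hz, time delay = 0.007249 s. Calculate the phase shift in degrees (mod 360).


Phase shift from frequency and time delay:
phi = 360 * f * t_delay
    = 360 * 8122.1 * 0.007249
    = 21195.76 degrees
    mod 360 = 315.76 degrees

315.76 degrees


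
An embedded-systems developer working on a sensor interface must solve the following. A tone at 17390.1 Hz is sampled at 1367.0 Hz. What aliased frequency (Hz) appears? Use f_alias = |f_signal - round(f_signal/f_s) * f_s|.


Compute the nearest integer multiple of fs to the signal:
n = round(17390.1 / 1367.0) = 13
f_alias = |17390.1 - 13 * 1367.0|
        = |17390.1 - 17771.0|
        = 380.9 Hz

380.9


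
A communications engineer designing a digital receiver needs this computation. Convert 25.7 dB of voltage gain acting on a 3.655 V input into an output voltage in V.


Output voltage from dB gain:
V_out = V_in * 10^(gain_dB / 20)
      = 3.655 * 10^(25.7 / 20)
      = 3.655 * 19.275249
      = 70.451 V

70.451 V


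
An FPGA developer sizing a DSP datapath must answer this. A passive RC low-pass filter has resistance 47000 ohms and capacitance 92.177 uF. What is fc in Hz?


Cutoff frequency of a first-order RC filter:
fc = 1 / (2 * pi * R * C)
C = 92.177 uF = 9.2177e-05 F
fc = 1 / (2 * pi * 47000 * 9.2177e-05)
   = 1 / 27.220763086815
   = 0.036737 Hz

0.036737 Hz


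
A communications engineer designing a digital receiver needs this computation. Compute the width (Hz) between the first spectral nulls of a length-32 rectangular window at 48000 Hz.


Main lobe width for a rectangular window:
Width = 2 * fs / N
      = 2 * 48000 / 32
      = 96000 / 32
      = 3000.0 Hz

3000.0 Hz


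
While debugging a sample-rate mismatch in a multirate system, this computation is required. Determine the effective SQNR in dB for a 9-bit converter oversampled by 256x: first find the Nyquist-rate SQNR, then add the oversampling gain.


Step 1 — baseline SQNR at Nyquist:
SQNR_base = 6.02*N + 1.76
          = 6.02*9 + 1.76
          = 55.94 dB

Step 2 — oversampling processing gain:
G = 10*log10(OSR) = 10*log10(256) = 24.08 dB

Step 3 — total:
SQNR_total = 55.94 + 24.08 = 80.02 dB

Base SQNR = 55.94 dB; oversampled SQNR = 80.02 dB


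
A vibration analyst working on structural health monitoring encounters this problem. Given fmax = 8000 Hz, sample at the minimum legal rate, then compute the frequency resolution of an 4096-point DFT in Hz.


Step 1 — Nyquist sampling rate:
fs = 2 * fmax = 2 * 8000 = 16000 Hz

Step 2 — DFT bin spacing:
df = fs / N = 16000 / 4096 = 3.9062 Hz

3.9062 Hz


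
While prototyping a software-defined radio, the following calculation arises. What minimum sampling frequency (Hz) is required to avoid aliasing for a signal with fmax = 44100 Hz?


The Nyquist rate is twice the maximum frequency component.
fs_min = 2 * fmax
      = 2 * 44100
      = 88200 Hz

88200


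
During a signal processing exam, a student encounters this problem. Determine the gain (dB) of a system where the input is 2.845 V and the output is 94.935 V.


Voltage gain in dB:
G = 20 * log10(Vout / Vin)
  = 20 * log10(94.935 / 2.845)
  = 20 * log10(33.369069)
  = 20 * 1.523344
  = 30.47 dB

30.47 dB


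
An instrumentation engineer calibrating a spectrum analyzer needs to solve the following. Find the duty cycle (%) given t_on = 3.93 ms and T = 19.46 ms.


Duty cycle as a percentage:
DC = (t_on / T) * 100
   = (3.93 / 19.46) * 100
   = 0.201953 * 100
   = 20.2 %

20.2 %


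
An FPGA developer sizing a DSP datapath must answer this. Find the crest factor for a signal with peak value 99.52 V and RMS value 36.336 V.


Crest factor is the ratio of peak to RMS:
CF = V_peak / V_rms
   = 99.52 / 36.336
   = 2.7389

2.7389


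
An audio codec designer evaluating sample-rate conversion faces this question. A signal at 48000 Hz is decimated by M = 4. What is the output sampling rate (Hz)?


Decimation reduces the sample rate:
fs_out = fs_in / M
       = 48000 / 4
       = 12000.0 Hz

12000.0 Hz


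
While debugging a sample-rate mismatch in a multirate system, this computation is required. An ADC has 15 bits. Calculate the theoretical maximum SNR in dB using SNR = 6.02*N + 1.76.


Theoretical SNR for a full-scale sinusoid:
SNR = 6.02 * N + 1.76
    = 6.02 * 15 + 1.76
    = 90.3 + 1.76
    = 92.06 dB

92.06 dB


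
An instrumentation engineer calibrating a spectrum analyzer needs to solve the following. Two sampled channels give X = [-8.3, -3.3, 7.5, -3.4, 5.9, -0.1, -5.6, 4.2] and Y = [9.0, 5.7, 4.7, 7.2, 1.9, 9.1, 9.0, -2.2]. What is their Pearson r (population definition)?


Pearson correlation coefficient (population):
r = cov(X,Y) / (std(X) * std(Y))
Mean X = -0.3875, Mean Y = 5.55
Cov(X,Y) = -14.359375
Std(X) = 5.364335, Std(Y) = 3.762645
r = -0.7114

-0.7114


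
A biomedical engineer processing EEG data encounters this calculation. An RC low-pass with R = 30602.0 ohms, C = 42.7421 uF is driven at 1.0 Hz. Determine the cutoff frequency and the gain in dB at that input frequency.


Step 1 — cutoff frequency:
fc = 1 / (2*pi*R*C)
C = 42.7421 uF = 4.27421e-05 F
fc = 1 / (2*pi*30602.0*4.27421e-05)
   = 0.121679 Hz

Step 2 — magnitude at f = 1.0 Hz:
|H(f)| = 1 / sqrt(1 + (f/fc)^2)
f/fc = 1.0 / 0.121679 = 8.218345
|H| = 1 / sqrt(1 + 67.541195) = 0.1207881
|H|_dB = 20*log10(0.1207881) = -18.36 dB

fc = 0.121679 Hz; |H(1.0 Hz)| = -18.36 dB


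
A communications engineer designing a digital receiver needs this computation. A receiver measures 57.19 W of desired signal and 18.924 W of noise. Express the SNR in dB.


SNR in decibels:
SNR = 10 * log10(Ps / Pn)
    = 10 * log10(57.19 / 18.924)
    = 10 * log10(3.0221)
    = 10 * 0.4803
    = 4.8 dB

4.8 dB


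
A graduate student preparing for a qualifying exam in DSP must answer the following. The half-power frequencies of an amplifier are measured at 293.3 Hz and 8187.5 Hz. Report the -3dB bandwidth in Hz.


Bandwidth is the difference of -3dB frequencies:
BW = f_high - f_low
   = 8187.5 - 293.3
   = 7894.2 Hz

7894.2 Hz


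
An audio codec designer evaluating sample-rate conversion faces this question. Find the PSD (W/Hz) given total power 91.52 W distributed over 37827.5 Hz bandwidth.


Power spectral density:
PSD = P / BW
    = 91.52 / 37827.5
    = 0.0024194 W/Hz

0.0024194 W/Hz


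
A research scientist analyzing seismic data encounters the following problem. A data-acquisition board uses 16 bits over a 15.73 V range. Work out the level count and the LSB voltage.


Step 1 — number of quantization levels:
L = 2^N = 2^16 = 65536

Step 2 — LSB step size:
delta = Vfs / L
      = 15.73 / 65536
      = 0.00024002 V

Levels = 65536; step size = 0.00024002 V


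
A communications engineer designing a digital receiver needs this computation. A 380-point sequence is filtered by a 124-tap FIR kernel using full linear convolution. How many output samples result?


Linear convolution output length:
L = N + M - 1
  = 380 + 124 - 1
  = 503 samples

503


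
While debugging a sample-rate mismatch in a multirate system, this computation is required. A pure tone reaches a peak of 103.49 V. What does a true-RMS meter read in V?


RMS voltage for a sinusoidal waveform:
V_rms = V_peak / sqrt(2)
      = 103.49 / 1.414214
      = 73.178 V

73.178 V


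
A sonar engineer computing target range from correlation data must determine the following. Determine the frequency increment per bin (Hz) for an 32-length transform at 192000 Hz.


DFT frequency resolution:
df = fs / N
   = 192000 / 32
   = 6000.0 Hz

6000.0 Hz


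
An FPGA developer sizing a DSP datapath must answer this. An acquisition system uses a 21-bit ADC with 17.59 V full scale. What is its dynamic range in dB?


Dynamic range from full-scale to LSB:
V_min = V_max / 2^bits = 17.59 / 2^21
DR = 20 * log10(V_max / V_min)
   = 20 * log10(2^21)
   = 20 * 21 * log10(2)
   = 126.43 dB

126.43 dB


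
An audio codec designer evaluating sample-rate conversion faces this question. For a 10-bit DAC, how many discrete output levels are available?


Number of quantization levels = 2^N
= 2^10
= 1024

1024


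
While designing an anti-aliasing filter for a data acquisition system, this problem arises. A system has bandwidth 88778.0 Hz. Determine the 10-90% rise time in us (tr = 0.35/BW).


Rise time from bandwidth relationship:
tr = 0.35 / BW
   = 0.35 / 88778.0
   = 3.942418167e-06 s
   = 3.9424 us

3.9424 us


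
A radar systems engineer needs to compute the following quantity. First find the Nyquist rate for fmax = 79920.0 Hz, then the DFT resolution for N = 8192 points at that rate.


Step 1 — Nyquist sampling rate:
fs = 2 * fmax = 2 * 79920.0 = 159840.0 Hz

Step 2 — DFT bin spacing:
df = fs / N = 159840.0 / 8192 = 19.5117 Hz

19.5117 Hz


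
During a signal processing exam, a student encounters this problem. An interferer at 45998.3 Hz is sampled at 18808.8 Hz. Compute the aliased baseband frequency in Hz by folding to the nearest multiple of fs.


Compute the nearest integer multiple of fs to the signal:
n = round(45998.3 / 18808.8) = 2
f_alias = |45998.3 - 2 * 18808.8|
        = |45998.3 - 37617.6|
        = 8380.7 Hz

8380.7


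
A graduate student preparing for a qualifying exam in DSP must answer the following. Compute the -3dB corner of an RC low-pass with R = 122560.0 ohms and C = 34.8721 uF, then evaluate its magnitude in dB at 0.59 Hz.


Step 1 — cutoff frequency:
fc = 1 / (2*pi*R*C)
C = 34.8721 uF = 3.48721e-05 F
fc = 1 / (2*pi*122560.0*3.48721e-05)
   = 0.0372386 Hz

Step 2 — magnitude at f = 0.59 Hz:
|H(f)| = 1 / sqrt(1 + (f/fc)^2)
f/fc = 0.59 / 0.0372386 = 15.843775
|H| = 1 / sqrt(1 + 251.025206) = 0.0629909
|H|_dB = 20*log10(0.0629909) = -24.01 dB

fc = 0.0372386 Hz; |H(0.59 Hz)| = -24.01 dB


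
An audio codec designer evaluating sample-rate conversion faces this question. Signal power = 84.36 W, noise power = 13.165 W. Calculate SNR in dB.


SNR in decibels:
SNR = 10 * log10(Ps / Pn)
    = 10 * log10(84.36 / 13.165)
    = 10 * log10(6.4079)
    = 10 * 0.8067
    = 8.07 dB

8.07 dB


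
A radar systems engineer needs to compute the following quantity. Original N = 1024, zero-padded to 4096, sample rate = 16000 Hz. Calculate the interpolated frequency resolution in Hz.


Frequency resolution after zero-padding:
N_padded = 1024 * 4 = 4096
df = fs / N_padded
   = 16000 / 4096
   = 3.9062 Hz

3.9062 Hz


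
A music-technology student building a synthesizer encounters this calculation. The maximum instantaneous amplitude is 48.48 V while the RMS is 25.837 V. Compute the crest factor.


Crest factor is the ratio of peak to RMS:
CF = V_peak / V_rms
   = 48.48 / 25.837
   = 1.8764

1.8764


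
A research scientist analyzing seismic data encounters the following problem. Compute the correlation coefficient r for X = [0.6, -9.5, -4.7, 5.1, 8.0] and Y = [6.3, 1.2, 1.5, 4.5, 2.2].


Pearson correlation coefficient (population):
r = cov(X,Y) / (std(X) * std(Y))
Mean X = -0.1, Mean Y = 3.14
Cov(X,Y) = 5.49
Std(X) = 6.366475, Std(Y) = 1.958162
r = 0.4404

0.4404


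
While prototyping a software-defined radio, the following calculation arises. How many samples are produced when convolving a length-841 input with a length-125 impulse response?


Linear convolution output length:
L = N + M - 1
  = 841 + 125 - 1
  = 965 samples

965


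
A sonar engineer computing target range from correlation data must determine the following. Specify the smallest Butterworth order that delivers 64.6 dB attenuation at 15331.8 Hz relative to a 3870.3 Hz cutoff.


Butterworth filter order formula:
n = log10(10^(A/10) - 1) / (2 * log10(f_stop/f_pass))
10^(64.6/10) - 1 = 2884030.5031
f_stop/f_pass = 15331.8 / 3870.3 = 3.9614
n = 5.4027 -> ceil = 6

6


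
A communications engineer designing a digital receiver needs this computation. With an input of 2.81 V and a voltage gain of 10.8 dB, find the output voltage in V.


Output voltage from dB gain:
V_out = V_in * 10^(gain_dB / 20)
      = 2.81 * 10^(10.8 / 20)
      = 2.81 * 3.467369
      = 9.7433 V

9.7433 V


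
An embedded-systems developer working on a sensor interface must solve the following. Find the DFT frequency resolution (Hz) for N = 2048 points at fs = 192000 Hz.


DFT frequency resolution:
df = fs / N
   = 192000 / 2048
   = 93.75 Hz

93.75 Hz


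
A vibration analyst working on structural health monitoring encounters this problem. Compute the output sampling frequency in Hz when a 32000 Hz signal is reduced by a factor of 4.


Decimation reduces the sample rate:
fs_out = fs_in / M
       = 32000 / 4
       = 8000.0 Hz

8000.0 Hz


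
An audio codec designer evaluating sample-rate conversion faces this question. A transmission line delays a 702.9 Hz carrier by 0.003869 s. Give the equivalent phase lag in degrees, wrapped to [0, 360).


Phase shift from frequency and time delay:
phi = 360 * f * t_delay
    = 360 * 702.9 * 0.003869
    = 979.03 degrees
    mod 360 = 259.03 degrees

259.03 degrees


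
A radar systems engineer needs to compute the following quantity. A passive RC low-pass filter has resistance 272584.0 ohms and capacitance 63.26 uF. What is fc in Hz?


Cutoff frequency of a first-order RC filter:
fc = 1 / (2 * pi * R * C)
C = 63.26 uF = 6.326e-05 F
fc = 1 / (2 * pi * 272584.0 * 6.326e-05)
   = 1 / 108.34513528143
   = 0.00923 Hz

0.00923 Hz


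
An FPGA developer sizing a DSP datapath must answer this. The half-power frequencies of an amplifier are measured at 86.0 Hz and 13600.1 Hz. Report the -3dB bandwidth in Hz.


Bandwidth is the difference of -3dB frequencies:
BW = f_high - f_low
   = 13600.1 - 86.0
   = 13514.1 Hz

13514.1 Hz


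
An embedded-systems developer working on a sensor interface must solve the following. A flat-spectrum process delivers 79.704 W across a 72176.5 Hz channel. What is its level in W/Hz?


Power spectral density:
PSD = P / BW
    = 79.704 / 72176.5
    = 0.00110429 W/Hz

0.00110429 W/Hz


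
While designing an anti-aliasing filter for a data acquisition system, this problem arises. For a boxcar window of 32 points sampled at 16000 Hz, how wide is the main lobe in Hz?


Main lobe width for a rectangular window:
Width = 2 * fs / N
      = 2 * 16000 / 32
      = 32000 / 32
      = 1000.0 Hz

1000.0 Hz


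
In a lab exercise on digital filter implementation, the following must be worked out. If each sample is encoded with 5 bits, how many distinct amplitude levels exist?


Number of quantization levels = 2^N
= 2^5
= 32

32


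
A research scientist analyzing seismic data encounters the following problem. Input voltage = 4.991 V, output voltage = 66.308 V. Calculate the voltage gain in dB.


Voltage gain in dB:
G = 20 * log10(Vout / Vin)
  = 20 * log10(66.308 / 4.991)
  = 20 * log10(13.285514)
  = 20 * 1.123378
  = 22.47 dB

22.47 dB


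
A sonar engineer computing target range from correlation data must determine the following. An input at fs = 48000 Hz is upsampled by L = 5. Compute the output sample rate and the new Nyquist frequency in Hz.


Step 1 — output sample rate after interpolation by L:
fs_out = L * fs_in = 5 * 48000 = 240000 Hz

Step 2 — Nyquist frequency of the output stream:
f_Nyq = fs_out / 2 = 240000 / 2 = 120000.0 Hz

fs_out = 240000 Hz; f_Nyquist = 120000.0 Hz


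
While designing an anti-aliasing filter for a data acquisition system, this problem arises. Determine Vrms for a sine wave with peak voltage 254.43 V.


RMS voltage for a sinusoidal waveform:
V_rms = V_peak / sqrt(2)
      = 254.43 / 1.414214
      = 179.909 V

179.909 V
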